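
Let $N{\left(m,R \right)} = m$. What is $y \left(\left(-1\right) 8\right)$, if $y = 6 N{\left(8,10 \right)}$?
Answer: $-384$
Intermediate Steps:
$y = 48$ ($y = 6 \cdot 8 = 48$)
$y \left(\left(-1\right) 8\right) = 48 \left(\left(-1\right) 8\right) = 48 \left(-8\right) = -384$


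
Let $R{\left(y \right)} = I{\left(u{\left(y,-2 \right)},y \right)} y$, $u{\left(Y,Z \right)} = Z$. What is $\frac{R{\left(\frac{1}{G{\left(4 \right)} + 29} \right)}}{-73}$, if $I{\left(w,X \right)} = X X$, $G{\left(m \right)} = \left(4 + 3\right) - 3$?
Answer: $- \frac{1}{2623401} \approx -3.8118 \cdot 10^{-7}$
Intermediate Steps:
$G{\left(m \right)} = 4$ ($G{\left(m \right)} = 7 - 3 = 4$)
$I{\left(w,X \right)} = X^{2}$
$R{\left(y \right)} = y^{3}$ ($R{\left(y \right)} = y^{2} y = y^{3}$)
$\frac{R{\left(\frac{1}{G{\left(4 \right)} + 29} \right)}}{-73} = \frac{\left(\frac{1}{4 + 29}\right)^{3}}{-73} = \left(\frac{1}{33}\right)^{3} \left(- \frac{1}{73}\right) = \frac{1}{35937} \left(- \frac{1}{73}\right) = - \frac{1}{2623401}$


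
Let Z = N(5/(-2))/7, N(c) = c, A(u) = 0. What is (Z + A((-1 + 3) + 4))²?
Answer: 25/196 ≈ 0.12755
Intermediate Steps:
Z = -5/14 (Z = (5/(-2))/7 = (5*(-½))*(⅐) = -5/2*⅐ = -5/14 ≈ -0.35714)
(Z + A((-1 + 3) + 4))² = (-5/14 + 0)² = (-5/14)² = 25/196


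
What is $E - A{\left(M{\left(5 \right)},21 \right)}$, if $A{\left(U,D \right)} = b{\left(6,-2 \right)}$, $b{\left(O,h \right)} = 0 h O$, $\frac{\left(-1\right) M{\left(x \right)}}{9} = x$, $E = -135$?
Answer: $-135$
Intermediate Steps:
$M{\left(x \right)} = - 9 x$
$b{\left(O,h \right)} = 0$ ($b{\left(O,h \right)} = 0 O = 0$)
$A{\left(U,D \right)} = 0$
$E - A{\left(M{\left(5 \right)},21 \right)} = -135 - 0 = -135 + 0 = -135$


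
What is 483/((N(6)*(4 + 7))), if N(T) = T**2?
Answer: 161/132 ≈ 1.2197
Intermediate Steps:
483/((N(6)*(4 + 7))) = 483/((6**2*(4 + 7))) = 483/((36*11)) = 483/396 = 483*(1/396) = 161/132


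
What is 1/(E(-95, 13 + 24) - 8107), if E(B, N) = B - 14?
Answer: -1/8216 ≈ -0.00012171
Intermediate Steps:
E(B, N) = -14 + B
1/(E(-95, 13 + 24) - 8107) = 1/((-14 - 95) - 8107) = 1/(-109 - 8107) = 1/(-8216) = -1/8216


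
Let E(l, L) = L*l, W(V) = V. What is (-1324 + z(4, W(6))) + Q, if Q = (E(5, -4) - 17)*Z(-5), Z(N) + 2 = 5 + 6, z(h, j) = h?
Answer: -1653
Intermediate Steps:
Z(N) = 9 (Z(N) = -2 + (5 + 6) = -2 + 11 = 9)
Q = -333 (Q = (-4*5 - 17)*9 = (-20 - 17)*9 = -37*9 = -333)
(-1324 + z(4, W(6))) + Q = (-1324 + 4) - 333 = -1320 - 333 = -1653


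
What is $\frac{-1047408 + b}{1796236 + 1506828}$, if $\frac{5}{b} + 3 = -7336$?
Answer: $- \frac{7686927317}{24241186696} \approx -0.3171$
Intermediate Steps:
$b = - \frac{5}{7339}$ ($b = \frac{5}{-3 - 7336} = \frac{5}{-7339} = 5 \left(- \frac{1}{7339}\right) = - \frac{5}{7339} \approx -0.00068129$)
$\frac{-1047408 + b}{1796236 + 1506828} = \frac{-1047408 - \frac{5}{7339}}{1796236 + 1506828} = - \frac{7686927317}{7339 \cdot 3303064} = \left(- \frac{7686927317}{7339}\right) \frac{1}{3303064} = - \frac{7686927317}{24241186696}$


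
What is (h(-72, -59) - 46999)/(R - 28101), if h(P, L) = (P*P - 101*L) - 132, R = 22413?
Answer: 2999/474 ≈ 6.3270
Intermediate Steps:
h(P, L) = -132 + P² - 101*L (h(P, L) = (P² - 101*L) - 132 = -132 + P² - 101*L)
(h(-72, -59) - 46999)/(R - 28101) = ((-132 + (-72)² - 101*(-59)) - 46999)/(22413 - 28101) = ((-132 + 5184 + 5959) - 46999)/(-5688) = (11011 - 46999)*(-1/5688) = -35988*(-1/5688) = 2999/474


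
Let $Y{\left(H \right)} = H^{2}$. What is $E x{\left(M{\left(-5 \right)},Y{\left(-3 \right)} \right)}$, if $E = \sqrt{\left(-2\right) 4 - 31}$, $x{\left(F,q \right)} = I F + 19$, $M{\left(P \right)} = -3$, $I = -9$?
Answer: $46 i \sqrt{39} \approx 287.27 i$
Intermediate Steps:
$x{\left(F,q \right)} = 19 - 9 F$ ($x{\left(F,q \right)} = - 9 F + 19 = 19 - 9 F$)
$E = i \sqrt{39}$ ($E = \sqrt{-8 - 31} = \sqrt{-39} = i \sqrt{39} \approx 6.245 i$)
$E x{\left(M{\left(-5 \right)},Y{\left(-3 \right)} \right)} = i \sqrt{39} \left(19 - -27\right) = i \sqrt{39} \left(19 + 27\right) = i \sqrt{39} \cdot 46 = 46 i \sqrt{39}$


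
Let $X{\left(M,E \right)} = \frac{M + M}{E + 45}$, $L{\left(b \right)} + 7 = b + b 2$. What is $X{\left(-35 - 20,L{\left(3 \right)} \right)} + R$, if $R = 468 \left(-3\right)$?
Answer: $- \frac{66098}{47} \approx -1406.3$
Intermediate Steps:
$L{\left(b \right)} = -7 + 3 b$ ($L{\left(b \right)} = -7 + \left(b + b 2\right) = -7 + \left(b + 2 b\right) = -7 + 3 b$)
$X{\left(M,E \right)} = \frac{2 M}{45 + E}$
$R = -1404$
$X{\left(-35 - 20,L{\left(3 \right)} \right)} + R = \frac{2 \left(-35 - 20\right)}{45 + \left(-7 + 3 \cdot 3\right)} - 1404 = 2 \left(-55\right) \frac{1}{45 + \left(-7 + 9\right)} - 1404 = 2 \left(-55\right) \frac{1}{45 + 2} - 1404 = 2 \left(-55\right) \frac{1}{47} - 1404 = - \frac{110}{47} - 1404 = - \frac{66098}{47}$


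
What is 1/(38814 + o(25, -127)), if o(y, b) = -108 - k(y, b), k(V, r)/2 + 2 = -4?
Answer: 1/38718 ≈ 2.5828e-5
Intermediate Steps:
k(V, r) = -12 (k(V, r) = -4 + 2*(-4) = -4 - 8 = -12)
o(y, b) = -96 (o(y, b) = -108 - 1*(-12) = -108 + 12 = -96)
1/(38814 + o(25, -127)) = 1/(38814 - 96) = 1/38718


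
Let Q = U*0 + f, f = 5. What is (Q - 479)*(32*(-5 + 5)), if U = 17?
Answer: 0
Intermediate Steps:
Q = 5 (Q = 17*0 + 5 = 0 + 5 = 5)
(Q - 479)*(32*(-5 + 5)) = (5 - 479)*(32*(-5 + 5)) = -15168*0 = -474*0 = 0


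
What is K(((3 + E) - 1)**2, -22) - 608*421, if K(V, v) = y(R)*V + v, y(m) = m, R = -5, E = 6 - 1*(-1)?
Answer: -256395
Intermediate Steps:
E = 7 (E = 6 + 1 = 7)
K(V, v) = v - 5*V (K(V, v) = -5*V + v = v - 5*V)
K(((3 + E) - 1)**2, -22) - 608*421 = (-22 - 5*((3 + 7) - 1)**2) - 608*421 = (-22 - 5*(10 - 1)**2) - 255968 = (-22 - 5*9**2) - 255968 = (-22 - 5*81) - 255968 = (-22 - 405) - 255968 = -427 - 255968 = -256395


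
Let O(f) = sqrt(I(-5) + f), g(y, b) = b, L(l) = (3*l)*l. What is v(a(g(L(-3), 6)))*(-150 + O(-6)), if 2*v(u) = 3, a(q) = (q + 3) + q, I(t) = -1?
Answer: -225 + 3*I*sqrt(7)/2 ≈ -225.0 + 3.9686*I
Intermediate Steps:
L(l) = 3*l**2
a(q) = 3 + 2*q (a(q) = (3 + q) + q = 3 + 2*q)
v(u) = 3/2 (v(u) = (1/2)*3 = 3/2)
O(f) = sqrt(-1 + f)
v(a(g(L(-3), 6)))*(-150 + O(-6)) = 3*(-150 + sqrt(-1 - 6))/2 = 3*(-150 + sqrt(-7))/2 = 3*(-150 + I*sqrt(7))/2 = -225 + 3*I*sqrt(7)/2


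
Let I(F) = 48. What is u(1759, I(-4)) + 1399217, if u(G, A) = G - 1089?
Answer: 1399887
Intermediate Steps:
u(G, A) = -1089 + G
u(1759, I(-4)) + 1399217 = (-1089 + 1759) + 1399217 = 670 + 1399217 = 1399887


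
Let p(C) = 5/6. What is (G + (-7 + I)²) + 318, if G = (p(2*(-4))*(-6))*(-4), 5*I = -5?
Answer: 402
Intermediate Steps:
I = -1 (I = (⅕)*(-5) = -1)
p(C) = ⅚ (p(C) = 5*(⅙) = ⅚)
G = 20 (G = ((⅚)*(-6))*(-4) = -5*(-4) = 20)
(G + (-7 + I)²) + 318 = (20 + (-7 - 1)²) + 318 = (20 + (-8)²) + 318 = (20 + 64) + 318 = 84 + 318 = 402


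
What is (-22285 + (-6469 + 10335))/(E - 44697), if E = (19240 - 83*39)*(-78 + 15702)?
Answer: -18419/249986175 ≈ -7.3680e-5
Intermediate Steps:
E = 250030872 (E = (19240 - 3237)*15624 = 16003*15624 = 250030872)
(-22285 + (-6469 + 10335))/(E - 44697) = (-22285 + (-6469 + 10335))/(250030872 - 44697) = (-22285 + 3866)/249986175 = -18419*1/249986175 = -18419/249986175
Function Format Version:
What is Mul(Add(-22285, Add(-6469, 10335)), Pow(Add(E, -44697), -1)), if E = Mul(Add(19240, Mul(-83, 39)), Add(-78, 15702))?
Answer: Rational(-18419, 249986175) ≈ -7.3680e-5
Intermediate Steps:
E = 250030872 (E = Mul(Add(19240, -3237), 15624) = Mul(16003, 15624) = 250030872)
Mul(Add(-22285, Add(-6469, 10335)), Pow(Add(E, -44697), -1)) = Mul(Add(-22285, Add(-6469, 10335)), Pow(Add(250030872, -44697), -1)) = Mul(Add(-22285, 3866), Pow(249986175, -1)) = Mul(-18419, Rational(1, 249986175)) = Rational(-18419, 249986175)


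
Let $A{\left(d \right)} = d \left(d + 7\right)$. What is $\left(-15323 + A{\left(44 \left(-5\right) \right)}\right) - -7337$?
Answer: $38874$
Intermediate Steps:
$A{\left(d \right)} = d \left(7 + d\right)$
$\left(-15323 + A{\left(44 \left(-5\right) \right)}\right) - -7337 = \left(-15323 + 44 \left(-5\right) \left(7 + 44 \left(-5\right)\right)\right) - -7337 = \left(-15323 - 220 \left(7 - 220\right)\right) + 7337 = \left(-15323 - -46860\right) + 7337 = \left(-15323 + 46860\right) + 7337 = 31537 + 7337 = 38874$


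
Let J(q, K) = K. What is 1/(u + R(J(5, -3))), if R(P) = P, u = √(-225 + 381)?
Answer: 1/49 + 2*√39/147 ≈ 0.10537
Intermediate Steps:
u = 2*√39 (u = √156 = 2*√39 ≈ 12.490)
1/(u + R(J(5, -3))) = 1/(2*√39 - 3) = 1/(-3 + 2*√39)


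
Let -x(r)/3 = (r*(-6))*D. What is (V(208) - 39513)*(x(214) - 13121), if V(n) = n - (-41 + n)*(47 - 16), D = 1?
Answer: 412303658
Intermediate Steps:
V(n) = 1271 - 30*n (V(n) = n - (-41 + n)*31 = n - (-1271 + 31*n) = n + (1271 - 31*n) = 1271 - 30*n)
x(r) = 18*r (x(r) = -3*r*(-6) = -3*(-6*r) = -(-18)*r = 18*r)
(V(208) - 39513)*(x(214) - 13121) = ((1271 - 30*208) - 39513)*(18*214 - 13121) = ((1271 - 6240) - 39513)*(3852 - 13121) = (-4969 - 39513)*(-9269) = -44482*(-9269) = 412303658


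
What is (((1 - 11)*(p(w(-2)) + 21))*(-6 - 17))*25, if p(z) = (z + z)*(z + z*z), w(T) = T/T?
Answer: 143750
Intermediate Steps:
w(T) = 1
p(z) = 2*z*(z + z**2) (p(z) = (2*z)*(z + z**2) = 2*z*(z + z**2))
(((1 - 11)*(p(w(-2)) + 21))*(-6 - 17))*25 = (((1 - 11)*(2*1**2*(1 + 1) + 21))*(-6 - 17))*25 = (-10*(2*1*2 + 21)*(-23))*25 = (-10*(4 + 21)*(-23))*25 = (-10*25*(-23))*25 = -250*(-23)*25 = 5750*25 = 143750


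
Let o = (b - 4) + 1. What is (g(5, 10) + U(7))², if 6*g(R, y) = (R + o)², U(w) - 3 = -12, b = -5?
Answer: 225/4 ≈ 56.250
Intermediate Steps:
U(w) = -9 (U(w) = 3 - 12 = -9)
o = -8 (o = (-5 - 4) + 1 = -9 + 1 = -8)
g(R, y) = (-8 + R)²/6 (g(R, y) = (R - 8)²/6 = (-8 + R)²/6)
(g(5, 10) + U(7))² = ((-8 + 5)²/6 - 9)² = ((⅙)*(-3)² - 9)² = ((⅙)*9 - 9)² = (3/2 - 9)² = (-15/2)² = 225/4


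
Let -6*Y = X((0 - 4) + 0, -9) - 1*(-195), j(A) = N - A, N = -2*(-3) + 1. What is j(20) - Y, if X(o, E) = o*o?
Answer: 133/6 ≈ 22.167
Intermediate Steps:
N = 7 (N = 6 + 1 = 7)
j(A) = 7 - A
X(o, E) = o**2
Y = -211/6 (Y = -(((0 - 4) + 0)**2 - 1*(-195))/6 = -((-4 + 0)**2 + 195)/6 = -((-4)**2 + 195)/6 = -(16 + 195)/6 = -1/6*211 = -211/6 ≈ -35.167)
j(20) - Y = (7 - 1*20) - 1*(-211/6) = (7 - 20) + 211/6 = -13 + 211/6 = 133/6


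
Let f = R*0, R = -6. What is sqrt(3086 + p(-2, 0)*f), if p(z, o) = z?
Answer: sqrt(3086) ≈ 55.552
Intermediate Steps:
f = 0 (f = -6*0 = 0)
sqrt(3086 + p(-2, 0)*f) = sqrt(3086 - 2*0) = sqrt(3086 + 0) = sqrt(3086)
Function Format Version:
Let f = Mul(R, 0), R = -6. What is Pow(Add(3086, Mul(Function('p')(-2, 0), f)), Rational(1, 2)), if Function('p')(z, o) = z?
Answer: Pow(3086, Rational(1, 2)) ≈ 55.552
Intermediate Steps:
f = 0 (f = Mul(-6, 0) = 0)
Pow(Add(3086, Mul(Function('p')(-2, 0), f)), Rational(1, 2)) = Pow(Add(3086, Mul(-2, 0)), Rational(1, 2)) = Pow(Add(3086, 0), Rational(1, 2)) = Pow(3086, Rational(1, 2))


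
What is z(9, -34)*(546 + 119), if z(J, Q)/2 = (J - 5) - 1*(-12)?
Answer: 21280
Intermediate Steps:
z(J, Q) = 14 + 2*J (z(J, Q) = 2*((J - 5) - 1*(-12)) = 2*((-5 + J) + 12) = 2*(7 + J) = 14 + 2*J)
z(9, -34)*(546 + 119) = (14 + 2*9)*(546 + 119) = (14 + 18)*665 = 32*665 = 21280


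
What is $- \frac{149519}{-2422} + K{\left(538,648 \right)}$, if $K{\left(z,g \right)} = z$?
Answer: $\frac{1452555}{2422} \approx 599.73$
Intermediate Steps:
$- \frac{149519}{-2422} + K{\left(538,648 \right)} = - \frac{149519}{-2422} + 538 = \left(-149519\right) \left(- \frac{1}{2422}\right) + 538 = \frac{149519}{2422} + 538 = \frac{1452555}{2422}$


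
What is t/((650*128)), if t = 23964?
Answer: 5991/20800 ≈ 0.28803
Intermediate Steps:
t/((650*128)) = 23964/((650*128)) = 23964/83200 = 23964*(1/83200) = 5991/20800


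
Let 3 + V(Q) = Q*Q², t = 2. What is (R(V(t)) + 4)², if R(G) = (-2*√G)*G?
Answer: 516 - 80*√5 ≈ 337.11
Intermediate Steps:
V(Q) = -3 + Q³ (V(Q) = -3 + Q*Q² = -3 + Q³)
R(G) = -2*G^(3/2)
(R(V(t)) + 4)² = (-2*(-3 + 2³)^(3/2) + 4)² = (-2*(-3 + 8)^(3/2) + 4)² = (-10*√5 + 4)² = (4 - 10*√5)²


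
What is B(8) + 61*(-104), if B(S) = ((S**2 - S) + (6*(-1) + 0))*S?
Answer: -5944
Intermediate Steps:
B(S) = S*(-6 + S**2 - S) (B(S) = ((S**2 - S) + (-6 + 0))*S = ((S**2 - S) - 6)*S = (-6 + S**2 - S)*S = S*(-6 + S**2 - S))
B(8) + 61*(-104) = 8*(-6 + 8**2 - 1*8) + 61*(-104) = 8*(-6 + 64 - 8) - 6344 = 8*50 - 6344 = 400 - 6344 = -5944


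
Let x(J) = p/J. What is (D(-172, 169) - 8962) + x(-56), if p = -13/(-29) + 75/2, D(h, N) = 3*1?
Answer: -29101033/3248 ≈ -8959.7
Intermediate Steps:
D(h, N) = 3
p = 2201/58 (p = -13*(-1/29) + 75*(½) = 13/29 + 75/2 = 2201/58 ≈ 37.948)
x(J) = 2201/(58*J)
(D(-172, 169) - 8962) + x(-56) = (3 - 8962) + (2201/58)/(-56) = -8959 + (2201/58)*(-1/56) = -8959 - 2201/3248 = -29101033/3248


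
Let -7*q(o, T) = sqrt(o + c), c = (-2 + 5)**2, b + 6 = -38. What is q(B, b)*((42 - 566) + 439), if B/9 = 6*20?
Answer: 2805/7 ≈ 400.71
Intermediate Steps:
b = -44 (b = -6 - 38 = -44)
B = 1080 (B = 9*(6*20) = 9*120 = 1080)
c = 9 (c = 3**2 = 9)
q(o, T) = -sqrt(9 + o)/7 (q(o, T) = -sqrt(o + 9)/7 = -sqrt(9 + o)/7)
q(B, b)*((42 - 566) + 439) = (-sqrt(9 + 1080)/7)*((42 - 566) + 439) = (-sqrt(1089)/7)*(-524 + 439) = -1/7*33*(-85) = -33/7*(-85) = 2805/7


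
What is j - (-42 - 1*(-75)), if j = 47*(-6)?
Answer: -315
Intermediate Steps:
j = -282
j - (-42 - 1*(-75)) = -282 - (-42 - 1*(-75)) = -282 - (-42 + 75) = -282 - 1*33 = -282 - 33 = -315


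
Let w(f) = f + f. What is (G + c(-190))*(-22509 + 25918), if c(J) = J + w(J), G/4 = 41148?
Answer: 559150998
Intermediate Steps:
w(f) = 2*f
G = 164592 (G = 4*41148 = 164592)
c(J) = 3*J (c(J) = J + 2*J = 3*J)
(G + c(-190))*(-22509 + 25918) = (164592 + 3*(-190))*(-22509 + 25918) = (164592 - 570)*3409 = 164022*3409 = 559150998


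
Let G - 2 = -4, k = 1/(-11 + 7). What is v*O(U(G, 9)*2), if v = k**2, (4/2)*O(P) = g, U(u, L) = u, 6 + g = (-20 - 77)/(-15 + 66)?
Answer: -403/1632 ≈ -0.24694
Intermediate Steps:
k = -1/4 (k = 1/(-4) = -1/4 ≈ -0.25000)
G = -2 (G = 2 - 4 = -2)
g = -403/51 (g = -6 + (-20 - 77)/(-15 + 66) = -6 - 97/51 = -403/51 ≈ -7.9020)
O(P) = -403/102 (O(P) = (1/2)*(-403/51) = -403/102)
v = 1/16 (v = (-1/4)**2 = 1/16 ≈ 0.062500)
v*O(U(G, 9)*2) = (1/16)*(-403/102) = -403/1632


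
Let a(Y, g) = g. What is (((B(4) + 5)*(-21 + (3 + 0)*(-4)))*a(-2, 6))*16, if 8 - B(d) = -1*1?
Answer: -44352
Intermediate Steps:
B(d) = 9 (B(d) = 8 - (-1) = 8 - 1*(-1) = 8 + 1 = 9)
(((B(4) + 5)*(-21 + (3 + 0)*(-4)))*a(-2, 6))*16 = (((9 + 5)*(-21 + (3 + 0)*(-4)))*6)*16 = ((14*(-21 + 3*(-4)))*6)*16 = ((14*(-21 - 12))*6)*16 = ((14*(-33))*6)*16 = -462*6*16 = -2772*16 = -44352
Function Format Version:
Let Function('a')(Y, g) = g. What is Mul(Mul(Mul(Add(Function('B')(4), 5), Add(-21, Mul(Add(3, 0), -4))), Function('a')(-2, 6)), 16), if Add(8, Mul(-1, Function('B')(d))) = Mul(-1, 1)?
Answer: -44352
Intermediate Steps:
Function('B')(d) = 9 (Function('B')(d) = Add(8, Mul(-1, Mul(-1, 1))) = Add(8, Mul(-1, -1)) = Add(8, 1) = 9)
Mul(Mul(Mul(Add(Function('B')(4), 5), Add(-21, Mul(Add(3, 0), -4))), Function('a')(-2, 6)), 16) = Mul(Mul(Mul(Add(9, 5), Add(-21, Mul(Add(3, 0), -4))), 6), 16) = Mul(Mul(Mul(14, Add(-21, Mul(3, -4))), 6), 16) = Mul(Mul(Mul(14, Add(-21, -12)), 6), 16) = Mul(Mul(Mul(14, -33), 6), 16) = Mul(Mul(-462, 6), 16) = Mul(-2772, 16) = -44352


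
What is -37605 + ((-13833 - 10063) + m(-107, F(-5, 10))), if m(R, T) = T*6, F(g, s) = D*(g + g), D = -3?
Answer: -61321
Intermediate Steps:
F(g, s) = -6*g (F(g, s) = -3*(g + g) = -6*g)
m(R, T) = 6*T
-37605 + ((-13833 - 10063) + m(-107, F(-5, 10))) = -37605 + ((-13833 - 10063) + 6*(-6*(-5))) = -37605 + (-23896 + 6*30) = -37605 + (-23896 + 180) = -37605 - 23716 = -61321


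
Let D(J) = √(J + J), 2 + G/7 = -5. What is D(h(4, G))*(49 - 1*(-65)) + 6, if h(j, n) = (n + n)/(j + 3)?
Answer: 6 + 228*I*√7 ≈ 6.0 + 603.23*I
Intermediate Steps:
G = -49 (G = -14 + 7*(-5) = -14 - 35 = -49)
h(j, n) = 2*n/(3 + j) (h(j, n) = (2*n)/(3 + j) = 2*n/(3 + j))
D(J) = √2*√J (D(J) = √(2*J) = √2*√J)
D(h(4, G))*(49 - 1*(-65)) + 6 = (√2*√(2*(-49)/(3 + 4)))*(49 - 1*(-65)) + 6 = (√2*√(2*(-49)/7))*(49 + 65) + 6 = (√2*√(2*(-49)*(⅐)))*114 + 6 = (√2*√(-14))*114 + 6 = (√2*(I*√14))*114 + 6 = (2*I*√7)*114 + 6 = 228*I*√7 + 6 = 6 + 228*I*√7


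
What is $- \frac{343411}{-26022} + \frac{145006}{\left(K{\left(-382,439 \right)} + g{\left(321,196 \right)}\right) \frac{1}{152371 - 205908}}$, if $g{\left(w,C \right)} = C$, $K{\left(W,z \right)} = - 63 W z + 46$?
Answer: $- \frac{49596355119277}{68732012688} \approx -721.59$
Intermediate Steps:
$K{\left(W,z \right)} = 46 - 63 W z$ ($K{\left(W,z \right)} = - 63 W z + 46 = 46 - 63 W z$)
$- \frac{343411}{-26022} + \frac{145006}{\left(K{\left(-382,439 \right)} + g{\left(321,196 \right)}\right) \frac{1}{152371 - 205908}} = - \frac{343411}{-26022} + \frac{145006}{\left(\left(46 - \left(-24066\right) 439\right) + 196\right) \frac{1}{152371 - 205908}} = \left(-343411\right) \left(- \frac{1}{26022}\right) + \frac{145006}{\left(\left(46 + 10564974\right) + 196\right) \frac{1}{-53537}} = \frac{343411}{26022} + \frac{145006}{\left(10565020 + 196\right) \left(- \frac{1}{53537}\right)} = \frac{343411}{26022} + \frac{145006}{10565216 \left(- \frac{1}{53537}\right)} = \frac{343411}{26022} + \frac{145006}{- \frac{10565216}{53537}} = \frac{343411}{26022} + 145006 \left(- \frac{53537}{10565216}\right) = \frac{343411}{26022} - \frac{3881593111}{5282608} = - \frac{49596355119277}{68732012688}$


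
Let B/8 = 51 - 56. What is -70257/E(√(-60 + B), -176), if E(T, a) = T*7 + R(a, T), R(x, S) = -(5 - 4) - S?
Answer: 70257/3601 + 4215420*I/3601 ≈ 19.51 + 1170.6*I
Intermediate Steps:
B = -40 (B = 8*(51 - 56) = 8*(-5) = -40)
R(x, S) = -1 - S (R(x, S) = -1*1 - S = -1 - S)
E(T, a) = -1 + 6*T (E(T, a) = T*7 + (-1 - T) = 7*T + (-1 - T) = -1 + 6*T)
-70257/E(√(-60 + B), -176) = -70257/(-1 + 6*√(-60 - 40)) = -70257/(-1 + 6*√(-100)) = -70257/(-1 + 6*(10*I)) = -70257*(-1 - 60*I)/3601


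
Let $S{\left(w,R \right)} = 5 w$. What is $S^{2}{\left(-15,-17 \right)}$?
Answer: $5625$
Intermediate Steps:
$S^{2}{\left(-15,-17 \right)} = \left(5 \left(-15\right)\right)^{2} = \left(-75\right)^{2} = 5625$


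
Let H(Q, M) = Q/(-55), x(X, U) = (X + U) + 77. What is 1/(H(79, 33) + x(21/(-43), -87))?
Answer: -2365/28202 ≈ -0.083859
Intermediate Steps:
x(X, U) = 77 + U + X (x(X, U) = (U + X) + 77 = 77 + U + X)
H(Q, M) = -Q/55 (H(Q, M) = Q*(-1/55) = -Q/55)
1/(H(79, 33) + x(21/(-43), -87)) = 1/(-1/55*79 + (77 - 87 + 21/(-43))) = 1/(-79/55 + (77 - 87 + 21*(-1/43))) = 1/(-79/55 + (77 - 87 - 21/43)) = 1/(-79/55 - 451/43) = 1/(-28202/2365) = -2365/28202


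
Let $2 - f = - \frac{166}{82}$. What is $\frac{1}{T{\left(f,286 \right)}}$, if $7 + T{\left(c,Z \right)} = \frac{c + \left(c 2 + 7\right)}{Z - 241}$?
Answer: $- \frac{1845}{12133} \approx -0.15206$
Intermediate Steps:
$f = \frac{165}{41}$ ($f = 2 - - \frac{166}{82} = 2 - \left(-166\right) \frac{1}{82} = 2 - - \frac{83}{41} = 2 + \frac{83}{41} = \frac{165}{41} \approx 4.0244$)
$T{\left(c,Z \right)} = -7 + \frac{7 + 3 c}{-241 + Z}$ ($T{\left(c,Z \right)} = -7 + \frac{c + \left(c 2 + 7\right)}{Z - 241} = -7 + \frac{c + \left(2 c + 7\right)}{-241 + Z} = -7 + \frac{c + \left(7 + 2 c\right)}{-241 + Z} = -7 + \frac{7 + 3 c}{-241 + Z}$)
$\frac{1}{T{\left(f,286 \right)}} = \frac{1}{\frac{1}{-241 + 286} \left(1694 - 2002 + 3 \cdot \frac{165}{41}\right)} = \frac{1}{\frac{1}{45} \left(1694 - 2002 + \frac{495}{41}\right)} = \frac{1}{\frac{1}{45} \left(- \frac{12133}{41}\right)} = \frac{1}{- \frac{12133}{1845}} = - \frac{1845}{12133}$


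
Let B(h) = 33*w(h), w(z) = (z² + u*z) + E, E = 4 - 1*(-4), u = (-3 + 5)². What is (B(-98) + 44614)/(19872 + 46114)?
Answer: 174437/32993 ≈ 5.2871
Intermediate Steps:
u = 4 (u = 2² = 4)
E = 8 (E = 4 + 4 = 8)
w(z) = 8 + z² + 4*z (w(z) = (z² + 4*z) + 8 = 8 + z² + 4*z)
B(h) = 264 + 33*h² + 132*h (B(h) = 33*(8 + h² + 4*h) = 264 + 33*h² + 132*h)
(B(-98) + 44614)/(19872 + 46114) = ((264 + 33*(-98)² + 132*(-98)) + 44614)/(19872 + 46114) = ((264 + 33*9604 - 12936) + 44614)/65986 = ((264 + 316932 - 12936) + 44614)*(1/65986) = (304260 + 44614)*(1/65986) = 348874*(1/65986) = 174437/32993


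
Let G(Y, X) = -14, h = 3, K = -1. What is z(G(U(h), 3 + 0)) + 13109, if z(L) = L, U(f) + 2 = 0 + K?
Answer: 13095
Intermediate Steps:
U(f) = -3 (U(f) = -2 + (0 - 1) = -2 - 1 = -3)
z(G(U(h), 3 + 0)) + 13109 = -14 + 13109 = 13095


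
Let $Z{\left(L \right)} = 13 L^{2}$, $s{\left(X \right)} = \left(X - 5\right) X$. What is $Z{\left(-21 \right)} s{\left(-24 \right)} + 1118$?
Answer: $3991286$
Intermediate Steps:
$s{\left(X \right)} = X \left(-5 + X\right)$ ($s{\left(X \right)} = \left(-5 + X\right) X = X \left(-5 + X\right)$)
$Z{\left(-21 \right)} s{\left(-24 \right)} + 1118 = 13 \left(-21\right)^{2} \left(- 24 \left(-5 - 24\right)\right) + 1118 = 13 \cdot 441 \left(\left(-24\right) \left(-29\right)\right) + 1118 = 5733 \cdot 696 + 1118 = 3990168 + 1118 = 3991286$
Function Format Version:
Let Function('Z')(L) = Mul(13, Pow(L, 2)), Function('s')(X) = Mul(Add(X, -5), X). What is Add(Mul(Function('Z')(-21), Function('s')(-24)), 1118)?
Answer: 3991286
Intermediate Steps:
Function('s')(X) = Mul(X, Add(-5, X)) (Function('s')(X) = Mul(Add(-5, X), X) = Mul(X, Add(-5, X)))
Add(Mul(Function('Z')(-21), Function('s')(-24)), 1118) = Add(Mul(Mul(13, Pow(-21, 2)), Mul(-24, Add(-5, -24))), 1118) = Add(Mul(Mul(13, 441), Mul(-24, -29)), 1118) = Add(Mul(5733, 696), 1118) = Add(3990168, 1118) = 3991286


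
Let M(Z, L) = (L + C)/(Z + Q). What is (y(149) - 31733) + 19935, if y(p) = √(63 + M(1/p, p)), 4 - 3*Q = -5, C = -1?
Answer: -11798 + √87983/28 ≈ -11787.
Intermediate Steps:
Q = 3 (Q = 4/3 - ⅓*(-5) = 4/3 + 5/3 = 3)
M(Z, L) = (-1 + L)/(3 + Z) (M(Z, L) = (L - 1)/(Z + 3) = (-1 + L)/(3 + Z))
y(p) = √(63 + (-1 + p)/(3 + 1/p))
(y(149) - 31733) + 19935 = (√((63 + 149² + 188*149)/(1 + 3*149)) - 31733) + 19935 = (√((63 + 22201 + 28012)/(1 + 447)) - 31733) + 19935 = (√(50276/448) - 31733) + 19935 = (√((1/448)*50276) - 31733) + 19935 = (√(12569/112) - 31733) + 19935 = (√87983/28 - 31733) + 19935 = (-31733 + √87983/28) + 19935 = -11798 + √87983/28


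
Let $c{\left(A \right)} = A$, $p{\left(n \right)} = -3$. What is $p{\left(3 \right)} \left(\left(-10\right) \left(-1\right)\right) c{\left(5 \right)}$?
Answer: $-150$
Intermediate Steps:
$p{\left(3 \right)} \left(\left(-10\right) \left(-1\right)\right) c{\left(5 \right)} = - 3 \left(\left(-10\right) \left(-1\right)\right) 5 = \left(-3\right) 10 \cdot 5 = \left(-30\right) 5 = -150$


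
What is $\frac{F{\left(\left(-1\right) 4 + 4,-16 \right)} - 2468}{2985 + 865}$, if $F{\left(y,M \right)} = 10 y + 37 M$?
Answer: $- \frac{306}{385} \approx -0.79481$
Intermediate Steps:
$\frac{F{\left(\left(-1\right) 4 + 4,-16 \right)} - 2468}{2985 + 865} = \frac{\left(10 \left(\left(-1\right) 4 + 4\right) + 37 \left(-16\right)\right) - 2468}{2985 + 865} = \frac{\left(10 \left(-4 + 4\right) - 592\right) - 2468}{3850} = \left(\left(10 \cdot 0 - 592\right) - 2468\right) \frac{1}{3850} = \left(\left(0 - 592\right) - 2468\right) \frac{1}{3850} = \left(-592 - 2468\right) \frac{1}{3850} = \left(-3060\right) \frac{1}{3850} = - \frac{306}{385}$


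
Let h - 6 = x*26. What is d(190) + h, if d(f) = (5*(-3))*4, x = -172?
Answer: -4526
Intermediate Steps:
d(f) = -60 (d(f) = -15*4 = -60)
h = -4466 (h = 6 - 172*26 = 6 - 4472 = -4466)
d(190) + h = -60 - 4466 = -4526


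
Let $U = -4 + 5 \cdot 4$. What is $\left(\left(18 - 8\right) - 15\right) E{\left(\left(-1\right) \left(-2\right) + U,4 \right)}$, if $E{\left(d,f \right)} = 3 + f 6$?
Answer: $-135$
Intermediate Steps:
$U = 16$ ($U = -4 + 20 = 16$)
$E{\left(d,f \right)} = 3 + 6 f$
$\left(\left(18 - 8\right) - 15\right) E{\left(\left(-1\right) \left(-2\right) + U,4 \right)} = \left(\left(18 - 8\right) - 15\right) \left(3 + 6 \cdot 4\right) = \left(10 - 15\right) \left(3 + 24\right) = \left(-5\right) 27 = -135$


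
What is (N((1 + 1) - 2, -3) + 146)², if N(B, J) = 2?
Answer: 21904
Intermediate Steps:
(N((1 + 1) - 2, -3) + 146)² = (2 + 146)² = 148² = 21904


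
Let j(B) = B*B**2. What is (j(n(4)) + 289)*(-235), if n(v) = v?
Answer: -82955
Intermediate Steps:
j(B) = B**3
(j(n(4)) + 289)*(-235) = (4**3 + 289)*(-235) = (64 + 289)*(-235) = 353*(-235) = -82955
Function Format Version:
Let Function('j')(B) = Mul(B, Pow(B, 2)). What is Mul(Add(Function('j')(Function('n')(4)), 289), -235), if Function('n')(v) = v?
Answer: -82955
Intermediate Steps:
Function('j')(B) = Pow(B, 3)
Mul(Add(Function('j')(Function('n')(4)), 289), -235) = Mul(Add(Pow(4, 3), 289), -235) = Mul(Add(64, 289), -235) = Mul(353, -235) = -82955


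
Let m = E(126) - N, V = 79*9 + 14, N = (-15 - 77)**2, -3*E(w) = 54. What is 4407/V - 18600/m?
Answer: 25432587/3074725 ≈ 8.2715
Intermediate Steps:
E(w) = -18 (E(w) = -1/3*54 = -18)
N = 8464 (N = (-92)**2 = 8464)
V = 725 (V = 711 + 14 = 725)
m = -8482 (m = -18 - 1*8464 = -18 - 8464 = -8482)
4407/V - 18600/m = 4407/725 - 18600/(-8482) = 4407*(1/725) - 18600*(-1/8482) = 4407/725 + 9300/4241 = 25432587/3074725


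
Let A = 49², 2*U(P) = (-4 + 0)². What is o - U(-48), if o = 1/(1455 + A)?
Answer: -30847/3856 ≈ -7.9997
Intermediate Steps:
U(P) = 8 (U(P) = (-4 + 0)²/2 = (½)*(-4)² = (½)*16 = 8)
A = 2401
o = 1/3856 (o = 1/(1455 + 2401) = 1/3856 ≈ 0.00025934)
o - U(-48) = 1/3856 - 1*8 = 1/3856 - 8 = -30847/3856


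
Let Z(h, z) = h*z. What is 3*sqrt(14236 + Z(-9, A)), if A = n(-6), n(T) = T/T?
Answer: 3*sqrt(14227) ≈ 357.83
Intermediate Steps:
n(T) = 1
A = 1
3*sqrt(14236 + Z(-9, A)) = 3*sqrt(14236 - 9*1) = 3*sqrt(14236 - 9) = 3*sqrt(14227)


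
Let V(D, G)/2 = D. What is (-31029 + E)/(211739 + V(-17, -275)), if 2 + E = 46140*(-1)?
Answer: -77171/211705 ≈ -0.36452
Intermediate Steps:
V(D, G) = 2*D
E = -46142 (E = -2 + 46140*(-1) = -2 - 46140 = -46142)
(-31029 + E)/(211739 + V(-17, -275)) = (-31029 - 46142)/(211739 + 2*(-17)) = -77171/(211739 - 34) = -77171/211705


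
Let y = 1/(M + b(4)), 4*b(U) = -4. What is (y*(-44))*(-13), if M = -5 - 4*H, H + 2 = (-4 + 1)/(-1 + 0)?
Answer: -286/5 ≈ -57.200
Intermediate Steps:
H = 1 (H = -2 + (-4 + 1)/(-1 + 0) = -2 - 3/(-1) = -2 - 3*(-1) = -2 + 3 = 1)
b(U) = -1 (b(U) = (1/4)*(-4) = -1)
M = -9 (M = -5 - 4*1 = -5 - 4 = -9)
y = -1/10 (y = 1/(-9 - 1) = 1/(-10) = -1/10 ≈ -0.10000)
(y*(-44))*(-13) = -1/10*(-44)*(-13) = (22/5)*(-13) = -286/5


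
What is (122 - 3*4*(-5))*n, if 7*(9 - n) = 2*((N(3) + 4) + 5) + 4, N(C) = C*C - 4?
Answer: 806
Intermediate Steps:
N(C) = -4 + C**2 (N(C) = C**2 - 4 = -4 + C**2)
n = 31/7 (n = 9 - (2*(((-4 + 3**2) + 4) + 5) + 4)/7 = 9 - (2*(((-4 + 9) + 4) + 5) + 4)/7 = 9 - (2*((5 + 4) + 5) + 4)/7 = 9 - (2*(9 + 5) + 4)/7 = 9 - (2*14 + 4)/7 = 9 - (28 + 4)/7 = 9 - 1/7*32 = 9 - 32/7 = 31/7 ≈ 4.4286)
(122 - 3*4*(-5))*n = (122 - 3*4*(-5))*(31/7) = (122 - 12*(-5))*(31/7) = (122 + 60)*(31/7) = 182*(31/7) = 806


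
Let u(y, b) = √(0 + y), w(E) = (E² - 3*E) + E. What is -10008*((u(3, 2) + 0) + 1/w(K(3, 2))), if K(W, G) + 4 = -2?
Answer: -417/2 - 10008*√3 ≈ -17543.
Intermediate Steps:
K(W, G) = -6 (K(W, G) = -4 - 2 = -6)
w(E) = E² - 2*E
u(y, b) = √y
-10008*((u(3, 2) + 0) + 1/w(K(3, 2))) = -10008*((√3 + 0) + 1/(-6*(-2 - 6))) = -10008*(√3 + 1/(-6*(-8))) = -10008*(√3 + 1/48) = -10008*(1/48 + √3) = -(417/2 + 10008*√3) = -417/2 - 10008*√3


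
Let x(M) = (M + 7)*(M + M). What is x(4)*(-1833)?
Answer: -161304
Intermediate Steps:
x(M) = 2*M*(7 + M) (x(M) = (7 + M)*(2*M) = 2*M*(7 + M))
x(4)*(-1833) = (2*4*(7 + 4))*(-1833) = (2*4*11)*(-1833) = 88*(-1833) = -161304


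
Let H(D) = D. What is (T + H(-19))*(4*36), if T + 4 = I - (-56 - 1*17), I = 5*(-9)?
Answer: 720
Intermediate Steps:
I = -45
T = 24 (T = -4 + (-45 - (-56 - 1*17)) = -4 + (-45 - (-56 - 17)) = -4 + (-45 - 1*(-73)) = -4 + (-45 + 73) = -4 + 28 = 24)
(T + H(-19))*(4*36) = (24 - 19)*(4*36) = 5*144 = 720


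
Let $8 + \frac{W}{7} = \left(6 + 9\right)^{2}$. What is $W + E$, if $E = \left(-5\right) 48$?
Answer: $1279$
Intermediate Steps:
$E = -240$
$W = 1519$ ($W = -56 + 7 \left(6 + 9\right)^{2} = -56 + 7 \cdot 15^{2} = -56 + 7 \cdot 225 = -56 + 1575 = 1519$)
$W + E = 1519 - 240 = 1279$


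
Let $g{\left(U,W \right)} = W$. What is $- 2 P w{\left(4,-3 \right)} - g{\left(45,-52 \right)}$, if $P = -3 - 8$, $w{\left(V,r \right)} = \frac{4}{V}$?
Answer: $74$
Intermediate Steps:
$P = -11$
$- 2 P w{\left(4,-3 \right)} - g{\left(45,-52 \right)} = \left(-2\right) \left(-11\right) \frac{4}{4} - -52 = 22 \cdot 4 \cdot \frac{1}{4} + 52 = 22 \cdot 1 + 52 = 22 + 52 = 74$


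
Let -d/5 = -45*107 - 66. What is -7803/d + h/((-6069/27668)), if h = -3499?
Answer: 787536265351/49371315 ≈ 15951.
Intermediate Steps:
d = 24405 (d = -5*(-45*107 - 66) = -5*(-4815 - 66) = -5*(-4881) = 24405)
-7803/d + h/((-6069/27668)) = -7803/24405 - 3499/((-6069/27668)) = -7803*1/24405 - 3499/((-6069*1/27668)) = -2601/8135 - 3499/(-6069/27668) = -2601/8135 - 3499*(-27668/6069) = -2601/8135 + 96810332/6069 = 787536265351/49371315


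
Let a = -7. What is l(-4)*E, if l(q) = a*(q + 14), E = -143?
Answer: 10010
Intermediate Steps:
l(q) = -98 - 7*q (l(q) = -7*(q + 14) = -7*(14 + q) = -98 - 7*q)
l(-4)*E = (-98 - 7*(-4))*(-143) = (-98 + 28)*(-143) = -70*(-143) = 10010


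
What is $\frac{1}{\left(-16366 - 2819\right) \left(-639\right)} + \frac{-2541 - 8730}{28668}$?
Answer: $- \frac{46057861199}{117149058540} \approx -0.39316$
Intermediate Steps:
$\frac{1}{\left(-16366 - 2819\right) \left(-639\right)} + \frac{-2541 - 8730}{28668} = \frac{1}{-19185} \left(- \frac{1}{639}\right) - \frac{3757}{9556} = \left(- \frac{1}{19185}\right) \left(- \frac{1}{639}\right) - \frac{3757}{9556} = \frac{1}{12259215} - \frac{3757}{9556} = - \frac{46057861199}{117149058540}$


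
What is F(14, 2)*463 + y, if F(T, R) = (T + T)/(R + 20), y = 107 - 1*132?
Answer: 6207/11 ≈ 564.27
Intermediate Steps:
y = -25 (y = 107 - 132 = -25)
F(T, R) = 2*T/(20 + R) (F(T, R) = (2*T)/(20 + R) = 2*T/(20 + R))
F(14, 2)*463 + y = (2*14/(20 + 2))*463 - 25 = (2*14/22)*463 - 25 = (2*14*(1/22))*463 - 25 = (14/11)*463 - 25 = 6482/11 - 25 = 6207/11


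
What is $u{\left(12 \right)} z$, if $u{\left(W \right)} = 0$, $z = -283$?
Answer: $0$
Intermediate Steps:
$u{\left(12 \right)} z = 0 \left(-283\right) = 0$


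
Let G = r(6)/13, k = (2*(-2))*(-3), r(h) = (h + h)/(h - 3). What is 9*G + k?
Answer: 192/13 ≈ 14.769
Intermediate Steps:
r(h) = 2*h/(-3 + h) (r(h) = (2*h)/(-3 + h) = 2*h/(-3 + h))
k = 12 (k = -4*(-3) = 12)
G = 4/13 (G = (2*6/(-3 + 6))/13 = (2*6/3)*(1/13) = (2*6*(⅓))*(1/13) = 4*(1/13) = 4/13 ≈ 0.30769)
9*G + k = 9*(4/13) + 12 = 36/13 + 12 = 192/13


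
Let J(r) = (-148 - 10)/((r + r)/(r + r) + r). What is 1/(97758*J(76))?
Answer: -77/15445764 ≈ -4.9852e-6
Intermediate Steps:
J(r) = -158/(1 + r) (J(r) = -158/((2*r)/((2*r)) + r) = -158/((2*r)*(1/(2*r)) + r) = -158/(1 + r))
1/(97758*J(76)) = 1/(97758*((-158/(1 + 76)))) = 1/(97758*((-158/77))) = 1/(97758*((-158*1/77))) = 1/(97758*(-158/77)) = (1/97758)*(-77/158) = -77/15445764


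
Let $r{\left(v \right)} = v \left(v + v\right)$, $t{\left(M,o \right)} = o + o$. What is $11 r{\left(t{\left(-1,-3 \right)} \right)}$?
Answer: $792$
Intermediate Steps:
$t{\left(M,o \right)} = 2 o$
$r{\left(v \right)} = 2 v^{2}$ ($r{\left(v \right)} = v 2 v = 2 v^{2}$)
$11 r{\left(t{\left(-1,-3 \right)} \right)} = 11 \cdot 2 \left(2 \left(-3\right)\right)^{2} = 11 \cdot 2 \left(-6\right)^{2} = 11 \cdot 2 \cdot 36 = 11 \cdot 72 = 792$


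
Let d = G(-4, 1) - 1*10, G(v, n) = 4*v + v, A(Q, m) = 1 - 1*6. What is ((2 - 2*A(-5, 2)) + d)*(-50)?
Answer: 900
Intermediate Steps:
A(Q, m) = -5 (A(Q, m) = 1 - 6 = -5)
G(v, n) = 5*v
d = -30 (d = 5*(-4) - 1*10 = -20 - 10 = -30)
((2 - 2*A(-5, 2)) + d)*(-50) = ((2 - 2*(-5)) - 30)*(-50) = ((2 + 10) - 30)*(-50) = (12 - 30)*(-50) = -18*(-50) = 900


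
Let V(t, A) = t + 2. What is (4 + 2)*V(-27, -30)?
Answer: -150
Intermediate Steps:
V(t, A) = 2 + t
(4 + 2)*V(-27, -30) = (4 + 2)*(2 - 27) = 6*(-25) = -150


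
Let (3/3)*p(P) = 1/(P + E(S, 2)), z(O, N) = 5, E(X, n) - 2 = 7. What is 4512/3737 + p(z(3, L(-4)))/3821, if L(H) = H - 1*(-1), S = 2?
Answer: 241368665/199907078 ≈ 1.2074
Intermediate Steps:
E(X, n) = 9 (E(X, n) = 2 + 7 = 9)
L(H) = 1 + H (L(H) = H + 1 = 1 + H)
p(P) = 1/(9 + P) (p(P) = 1/(P + 9) = 1/(9 + P))
4512/3737 + p(z(3, L(-4)))/3821 = 4512/3737 + 1/((9 + 5)*3821) = 4512*(1/3737) + (1/3821)/14 = 4512/3737 + (1/14)*(1/3821) = 4512/3737 + 1/53494 = 241368665/199907078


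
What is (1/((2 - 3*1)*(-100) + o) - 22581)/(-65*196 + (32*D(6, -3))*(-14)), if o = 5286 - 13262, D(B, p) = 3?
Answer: 25406851/15846512 ≈ 1.6033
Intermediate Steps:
o = -7976
(1/((2 - 3*1)*(-100) + o) - 22581)/(-65*196 + (32*D(6, -3))*(-14)) = (1/((2 - 3*1)*(-100) - 7976) - 22581)/(-65*196 + (32*3)*(-14)) = (1/((2 - 3)*(-100) - 7976) - 22581)/(-12740 + 96*(-14)) = (1/(-1*(-100) - 7976) - 22581)/(-12740 - 1344) = (1/(100 - 7976) - 22581)/(-14084) = (1/(-7876) - 22581)*(-1/14084) = (-1/7876 - 22581)*(-1/14084) = -177847957/7876*(-1/14084) = 25406851/15846512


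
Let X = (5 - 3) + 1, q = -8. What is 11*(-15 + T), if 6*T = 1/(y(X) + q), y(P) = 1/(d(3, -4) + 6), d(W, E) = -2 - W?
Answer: -6941/42 ≈ -165.26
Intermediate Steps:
X = 3 (X = 2 + 1 = 3)
y(P) = 1 (y(P) = 1/((-2 - 1*3) + 6) = 1/((-2 - 3) + 6) = 1/(-5 + 6) = 1/1 = 1)
T = -1/42 (T = 1/(6*(1 - 8)) = (⅙)/(-7) = (⅙)*(-⅐) = -1/42 ≈ -0.023810)
11*(-15 + T) = 11*(-15 - 1/42) = 11*(-631/42) = -6941/42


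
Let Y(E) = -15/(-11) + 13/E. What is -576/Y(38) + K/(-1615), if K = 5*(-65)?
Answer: -77721719/230299 ≈ -337.48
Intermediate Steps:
Y(E) = 15/11 + 13/E (Y(E) = -15*(-1/11) + 13/E = 15/11 + 13/E)
K = -325
-576/Y(38) + K/(-1615) = -576/(15/11 + 13/38) - 325/(-1615) = -576/(15/11 + 13*(1/38)) - 325*(-1/1615) = -576/(15/11 + 13/38) + 65/323 = -576/713/418 + 65/323 = -576*418/713 + 65/323 = -240768/713 + 65/323 = -77721719/230299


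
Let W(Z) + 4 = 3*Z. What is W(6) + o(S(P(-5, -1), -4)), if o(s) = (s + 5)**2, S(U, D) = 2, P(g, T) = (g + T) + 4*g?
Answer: 63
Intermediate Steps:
P(g, T) = T + 5*g (P(g, T) = (T + g) + 4*g = T + 5*g)
W(Z) = -4 + 3*Z
o(s) = (5 + s)**2
W(6) + o(S(P(-5, -1), -4)) = (-4 + 3*6) + (5 + 2)**2 = (-4 + 18) + 7**2 = 14 + 49 = 63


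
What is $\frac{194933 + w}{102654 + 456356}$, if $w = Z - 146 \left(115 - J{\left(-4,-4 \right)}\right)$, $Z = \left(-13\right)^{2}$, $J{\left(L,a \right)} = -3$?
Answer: $\frac{88937}{279505} \approx 0.31819$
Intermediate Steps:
$Z = 169$
$w = -17059$ ($w = 169 - 146 \left(115 - -3\right) = 169 - 146 \left(115 + 3\right) = 169 - 17228 = -17059$)
$\frac{194933 + w}{102654 + 456356} = \frac{194933 - 17059}{102654 + 456356} = \frac{177874}{559010} = 177874 \cdot \frac{1}{559010} = \frac{88937}{279505}$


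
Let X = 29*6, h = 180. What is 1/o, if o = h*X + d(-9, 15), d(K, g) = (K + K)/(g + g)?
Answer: 5/156597 ≈ 3.1929e-5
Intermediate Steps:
d(K, g) = K/g (d(K, g) = (2*K)/((2*g)) = (2*K)*(1/(2*g)) = K/g)
X = 174
o = 156597/5 (o = 180*174 - 9/15 = 31320 - 9*1/15 = 31320 - ⅗ = 156597/5 ≈ 31319.)
1/o = 1/(156597/5) = 5/156597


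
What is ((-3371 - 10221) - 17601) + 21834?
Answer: -9359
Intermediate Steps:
((-3371 - 10221) - 17601) + 21834 = (-13592 - 17601) + 21834 = -31193 + 21834 = -9359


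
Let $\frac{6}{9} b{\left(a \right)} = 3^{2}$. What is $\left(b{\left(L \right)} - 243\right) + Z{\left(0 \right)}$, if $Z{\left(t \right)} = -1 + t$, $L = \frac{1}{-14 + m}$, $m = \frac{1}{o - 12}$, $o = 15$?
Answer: $- \frac{461}{2} \approx -230.5$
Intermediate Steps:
$m = \frac{1}{3}$ ($m = \frac{1}{15 - 12} = \frac{1}{3} \approx 0.33333$)
$L = - \frac{3}{41}$ ($L = \frac{1}{-14 + \frac{1}{3}} = \frac{1}{- \frac{41}{3}} = - \frac{3}{41} \approx -0.073171$)
$b{\left(a \right)} = \frac{27}{2}$ ($b{\left(a \right)} = \frac{3 \cdot 3^{2}}{2} = \frac{3}{2} \cdot 9 = \frac{27}{2}$)
$\left(b{\left(L \right)} - 243\right) + Z{\left(0 \right)} = \left(\frac{27}{2} - 243\right) + \left(-1 + 0\right) = - \frac{459}{2} - 1 = - \frac{461}{2}$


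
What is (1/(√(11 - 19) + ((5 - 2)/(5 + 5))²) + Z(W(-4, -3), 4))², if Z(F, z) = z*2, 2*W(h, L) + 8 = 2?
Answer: 16*(34400*√2 + 318151*I)/(3600*√2 + 79919*I) ≈ 64.055 - 5.6591*I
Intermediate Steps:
W(h, L) = -3 (W(h, L) = -4 + (½)*2 = -4 + 1 = -3)
Z(F, z) = 2*z
(1/(√(11 - 19) + ((5 - 2)/(5 + 5))²) + Z(W(-4, -3), 4))² = (1/(√(11 - 19) + ((5 - 2)/(5 + 5))²) + 2*4)² = (1/(√(-8) + (3/10)²) + 8)² = (1/(2*I*√2 + (3*(⅒))²) + 8)² = (1/(2*I*√2 + (3/10)²) + 8)² = (1/(2*I*√2 + 9/100) + 8)² = (1/(9/100 + 2*I*√2) + 8)² = (8 + 1/(9/100 + 2*I*√2))²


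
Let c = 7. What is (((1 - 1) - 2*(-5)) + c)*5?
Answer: 85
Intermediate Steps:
(((1 - 1) - 2*(-5)) + c)*5 = (((1 - 1) - 2*(-5)) + 7)*5 = ((0 + 10) + 7)*5 = (10 + 7)*5 = 17*5 = 85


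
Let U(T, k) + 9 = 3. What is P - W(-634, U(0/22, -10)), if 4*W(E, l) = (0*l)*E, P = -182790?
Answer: -182790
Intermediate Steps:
U(T, k) = -6 (U(T, k) = -9 + 3 = -6)
W(E, l) = 0 (W(E, l) = ((0*l)*E)/4 = (0*E)/4 = (¼)*0 = 0)
P - W(-634, U(0/22, -10)) = -182790 - 1*0 = -182790 + 0 = -182790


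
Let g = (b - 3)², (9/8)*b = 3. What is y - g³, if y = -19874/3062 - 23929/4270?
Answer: -57645862051/4765742730 ≈ -12.096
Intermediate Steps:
b = 8/3 (b = (8/9)*3 = 8/3 ≈ 2.6667)
g = ⅑ (g = (8/3 - 3)² = (-⅓)² = ⅑ ≈ 0.11111)
y = -79066289/6537370 (y = -19874*1/3062 - 23929*1/4270 = -9937/1531 - 23929/4270 = -79066289/6537370 ≈ -12.095)
y - g³ = -79066289/6537370 - (⅑)³ = -79066289/6537370 - 1*1/729 = -79066289/6537370 - 1/729 = -57645862051/4765742730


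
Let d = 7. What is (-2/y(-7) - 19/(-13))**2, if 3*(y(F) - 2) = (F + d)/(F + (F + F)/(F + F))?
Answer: 36/169 ≈ 0.21302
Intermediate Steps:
y(F) = 2 + (7 + F)/(3*(1 + F)) (y(F) = 2 + ((F + 7)/(F + (F + F)/(F + F)))/3 = 2 + ((7 + F)/(F + (2*F)/((2*F))))/3 = 2 + ((7 + F)/(F + (2*F)*(1/(2*F))))/3 = 2 + ((7 + F)/(F + 1))/3 = 2 + ((7 + F)/(1 + F))/3 = 2 + (7 + F)/(3*(1 + F)))
(-2/y(-7) - 19/(-13))**2 = (-2*3*(1 - 7)/(13 + 7*(-7)) - 19/(-13))**2 = (-2*(-18/(13 - 49)) - 19*(-1/13))**2 = (-2/((1/3)*(-1/6)*(-36)) + 19/13)**2 = (-2/2 + 19/13)**2 = (-2*1/2 + 19/13)**2 = (-1 + 19/13)**2 = (6/13)**2 = 36/169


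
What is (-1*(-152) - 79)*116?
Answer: 8468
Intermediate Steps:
(-1*(-152) - 79)*116 = (152 - 79)*116 = 73*116 = 8468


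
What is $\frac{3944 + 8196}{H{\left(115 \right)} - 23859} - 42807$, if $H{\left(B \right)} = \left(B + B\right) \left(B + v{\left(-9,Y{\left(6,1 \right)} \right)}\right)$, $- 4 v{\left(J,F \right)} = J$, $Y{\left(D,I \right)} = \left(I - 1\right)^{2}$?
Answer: $- \frac{266106839}{6217} \approx -42803.0$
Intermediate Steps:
$Y{\left(D,I \right)} = \left(-1 + I\right)^{2}$
$v{\left(J,F \right)} = - \frac{J}{4}$
$H{\left(B \right)} = 2 B \left(\frac{9}{4} + B\right)$ ($H{\left(B \right)} = \left(B + B\right) \left(B - - \frac{9}{4}\right) = 2 B \left(B + \frac{9}{4}\right) = 2 B \left(\frac{9}{4} + B\right)$)
$\frac{3944 + 8196}{H{\left(115 \right)} - 23859} - 42807 = \frac{3944 + 8196}{\frac{1}{2} \cdot 115 \left(9 + 4 \cdot 115\right) - 23859} - 42807 = \frac{12140}{\frac{1}{2} \cdot 115 \left(9 + 460\right) - 23859} - 42807 = \frac{12140}{\frac{1}{2} \cdot 115 \cdot 469 - 23859} - 42807 = \frac{12140}{\frac{53935}{2} - 23859} - 42807 = \frac{12140}{\frac{6217}{2}} - 42807 = 12140 \cdot \frac{2}{6217} - 42807 = \frac{24280}{6217} - 42807 = - \frac{266106839}{6217}$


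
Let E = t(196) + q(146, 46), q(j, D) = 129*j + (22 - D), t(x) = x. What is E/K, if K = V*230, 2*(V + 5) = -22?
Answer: -9503/1840 ≈ -5.1647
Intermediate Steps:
V = -16 (V = -5 + (½)*(-22) = -5 - 11 = -16)
q(j, D) = 22 - D + 129*j
E = 19006 (E = 196 + (22 - 1*46 + 129*146) = 196 + (22 - 46 + 18834) = 196 + 18810 = 19006)
K = -3680 (K = -16*230 = -3680)
E/K = 19006/(-3680) = 19006*(-1/3680) = -9503/1840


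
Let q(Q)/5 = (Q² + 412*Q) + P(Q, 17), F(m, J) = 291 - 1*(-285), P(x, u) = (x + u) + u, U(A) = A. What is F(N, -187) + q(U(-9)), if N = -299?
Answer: -17434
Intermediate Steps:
P(x, u) = x + 2*u (P(x, u) = (u + x) + u = x + 2*u)
F(m, J) = 576 (F(m, J) = 291 + 285 = 576)
q(Q) = 170 + 5*Q² + 2065*Q (q(Q) = 5*((Q² + 412*Q) + (Q + 2*17)) = 5*((Q² + 412*Q) + (Q + 34)) = 5*((Q² + 412*Q) + (34 + Q)) = 5*(34 + Q² + 413*Q) = 170 + 5*Q² + 2065*Q)
F(N, -187) + q(U(-9)) = 576 + (170 + 5*(-9)² + 2065*(-9)) = 576 + (170 + 5*81 - 18585) = 576 + (170 + 405 - 18585) = 576 - 18010 = -17434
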